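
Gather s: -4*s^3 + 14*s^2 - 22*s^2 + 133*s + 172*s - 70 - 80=-4*s^3 - 8*s^2 + 305*s - 150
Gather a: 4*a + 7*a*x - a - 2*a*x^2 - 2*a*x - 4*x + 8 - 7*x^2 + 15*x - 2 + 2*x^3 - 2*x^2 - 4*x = a*(-2*x^2 + 5*x + 3) + 2*x^3 - 9*x^2 + 7*x + 6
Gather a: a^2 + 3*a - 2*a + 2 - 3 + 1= a^2 + a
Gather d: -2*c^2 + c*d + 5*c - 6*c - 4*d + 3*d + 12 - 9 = -2*c^2 - c + d*(c - 1) + 3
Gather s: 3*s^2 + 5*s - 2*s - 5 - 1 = 3*s^2 + 3*s - 6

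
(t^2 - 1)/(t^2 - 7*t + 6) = (t + 1)/(t - 6)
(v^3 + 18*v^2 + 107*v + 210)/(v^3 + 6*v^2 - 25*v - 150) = (v + 7)/(v - 5)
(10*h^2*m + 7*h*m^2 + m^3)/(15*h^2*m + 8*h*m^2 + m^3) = (2*h + m)/(3*h + m)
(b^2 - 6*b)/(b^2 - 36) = b/(b + 6)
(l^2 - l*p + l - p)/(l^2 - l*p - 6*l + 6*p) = (l + 1)/(l - 6)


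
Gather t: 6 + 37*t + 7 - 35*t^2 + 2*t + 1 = -35*t^2 + 39*t + 14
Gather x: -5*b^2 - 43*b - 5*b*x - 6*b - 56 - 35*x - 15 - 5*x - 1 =-5*b^2 - 49*b + x*(-5*b - 40) - 72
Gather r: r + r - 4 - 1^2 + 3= 2*r - 2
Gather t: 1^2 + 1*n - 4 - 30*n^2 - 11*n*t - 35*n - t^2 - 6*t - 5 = -30*n^2 - 34*n - t^2 + t*(-11*n - 6) - 8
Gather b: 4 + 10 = 14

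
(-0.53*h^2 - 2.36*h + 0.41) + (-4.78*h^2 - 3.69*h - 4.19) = -5.31*h^2 - 6.05*h - 3.78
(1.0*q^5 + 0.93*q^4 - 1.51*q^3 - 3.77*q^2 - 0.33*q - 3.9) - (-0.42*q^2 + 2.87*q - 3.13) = 1.0*q^5 + 0.93*q^4 - 1.51*q^3 - 3.35*q^2 - 3.2*q - 0.77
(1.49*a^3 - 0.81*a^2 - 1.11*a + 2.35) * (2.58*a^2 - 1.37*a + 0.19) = 3.8442*a^5 - 4.1311*a^4 - 1.471*a^3 + 7.4298*a^2 - 3.4304*a + 0.4465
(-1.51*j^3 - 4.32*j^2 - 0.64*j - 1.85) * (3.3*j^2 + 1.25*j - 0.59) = -4.983*j^5 - 16.1435*j^4 - 6.6211*j^3 - 4.3562*j^2 - 1.9349*j + 1.0915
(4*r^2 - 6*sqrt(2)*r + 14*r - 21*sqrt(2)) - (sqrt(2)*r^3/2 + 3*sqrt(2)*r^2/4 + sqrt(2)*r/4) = -sqrt(2)*r^3/2 - 3*sqrt(2)*r^2/4 + 4*r^2 - 25*sqrt(2)*r/4 + 14*r - 21*sqrt(2)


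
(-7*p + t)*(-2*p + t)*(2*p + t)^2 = 56*p^4 + 20*p^3*t - 18*p^2*t^2 - 5*p*t^3 + t^4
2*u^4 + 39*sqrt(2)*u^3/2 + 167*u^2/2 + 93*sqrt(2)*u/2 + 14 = (u + 2*sqrt(2))*(u + 7*sqrt(2))*(sqrt(2)*u + 1/2)*(sqrt(2)*u + 1)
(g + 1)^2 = g^2 + 2*g + 1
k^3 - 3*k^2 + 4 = (k - 2)^2*(k + 1)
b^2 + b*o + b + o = (b + 1)*(b + o)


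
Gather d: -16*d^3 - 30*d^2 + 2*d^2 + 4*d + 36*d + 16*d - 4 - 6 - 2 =-16*d^3 - 28*d^2 + 56*d - 12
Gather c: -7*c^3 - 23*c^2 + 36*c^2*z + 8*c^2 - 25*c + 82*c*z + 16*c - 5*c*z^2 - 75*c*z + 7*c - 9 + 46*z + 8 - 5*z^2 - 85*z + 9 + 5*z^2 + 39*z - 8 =-7*c^3 + c^2*(36*z - 15) + c*(-5*z^2 + 7*z - 2)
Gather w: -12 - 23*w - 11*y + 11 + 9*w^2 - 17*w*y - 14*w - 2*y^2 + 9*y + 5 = 9*w^2 + w*(-17*y - 37) - 2*y^2 - 2*y + 4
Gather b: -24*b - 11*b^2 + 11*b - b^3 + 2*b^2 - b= -b^3 - 9*b^2 - 14*b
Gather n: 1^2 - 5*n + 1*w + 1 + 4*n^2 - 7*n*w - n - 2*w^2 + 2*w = 4*n^2 + n*(-7*w - 6) - 2*w^2 + 3*w + 2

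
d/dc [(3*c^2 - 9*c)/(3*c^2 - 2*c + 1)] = 3*(7*c^2 + 2*c - 3)/(9*c^4 - 12*c^3 + 10*c^2 - 4*c + 1)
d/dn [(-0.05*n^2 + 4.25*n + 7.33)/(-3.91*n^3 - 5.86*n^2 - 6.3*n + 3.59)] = (-0.1955*n^4 + 33.235*n^3 + 111.2009*n^2 + 85.5486*n + 61.4365)/(15.2881*n^6 + 45.8252*n^5 + 83.6056*n^4 + 45.7622*n^3 - 2.38480000000001*n^2 - 45.234*n + 12.8881)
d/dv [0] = 0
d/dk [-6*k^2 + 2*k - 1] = 2 - 12*k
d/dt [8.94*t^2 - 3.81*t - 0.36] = 17.88*t - 3.81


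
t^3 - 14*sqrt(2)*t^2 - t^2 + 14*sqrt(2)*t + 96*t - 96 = (t - 1)*(t - 8*sqrt(2))*(t - 6*sqrt(2))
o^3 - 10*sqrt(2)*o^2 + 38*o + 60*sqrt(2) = (o - 6*sqrt(2))*(o - 5*sqrt(2))*(o + sqrt(2))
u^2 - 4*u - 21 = (u - 7)*(u + 3)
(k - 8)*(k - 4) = k^2 - 12*k + 32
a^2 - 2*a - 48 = (a - 8)*(a + 6)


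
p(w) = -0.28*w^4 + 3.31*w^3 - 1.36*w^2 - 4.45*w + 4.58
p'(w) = -1.12*w^3 + 9.93*w^2 - 2.72*w - 4.45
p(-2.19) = -33.40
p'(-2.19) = 60.90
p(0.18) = 3.75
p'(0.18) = -4.62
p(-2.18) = -32.80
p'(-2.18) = 60.27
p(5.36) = 220.26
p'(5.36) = 93.79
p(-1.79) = -13.67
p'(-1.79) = 38.66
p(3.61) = 78.96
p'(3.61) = 62.45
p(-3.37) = -158.67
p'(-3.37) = 160.36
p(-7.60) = -2427.31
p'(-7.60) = 1081.43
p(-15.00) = -25580.92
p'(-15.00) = 6050.60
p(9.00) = 430.28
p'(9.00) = -41.08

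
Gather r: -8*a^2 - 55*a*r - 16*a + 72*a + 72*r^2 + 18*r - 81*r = -8*a^2 + 56*a + 72*r^2 + r*(-55*a - 63)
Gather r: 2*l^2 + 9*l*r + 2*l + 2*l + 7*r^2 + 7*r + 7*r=2*l^2 + 4*l + 7*r^2 + r*(9*l + 14)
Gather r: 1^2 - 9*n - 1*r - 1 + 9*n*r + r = 9*n*r - 9*n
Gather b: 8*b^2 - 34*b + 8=8*b^2 - 34*b + 8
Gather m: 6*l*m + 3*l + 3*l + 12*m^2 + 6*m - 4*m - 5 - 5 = 6*l + 12*m^2 + m*(6*l + 2) - 10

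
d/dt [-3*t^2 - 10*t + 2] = -6*t - 10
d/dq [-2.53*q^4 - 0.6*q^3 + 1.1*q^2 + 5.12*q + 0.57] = -10.12*q^3 - 1.8*q^2 + 2.2*q + 5.12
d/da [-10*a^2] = -20*a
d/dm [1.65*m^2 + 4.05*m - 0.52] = 3.3*m + 4.05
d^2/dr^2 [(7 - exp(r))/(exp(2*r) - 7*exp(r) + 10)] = (-exp(4*r) + 21*exp(3*r) - 87*exp(2*r) - 7*exp(r) + 390)*exp(r)/(exp(6*r) - 21*exp(5*r) + 177*exp(4*r) - 763*exp(3*r) + 1770*exp(2*r) - 2100*exp(r) + 1000)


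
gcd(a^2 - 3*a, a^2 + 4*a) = a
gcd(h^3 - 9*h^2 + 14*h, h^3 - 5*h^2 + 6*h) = h^2 - 2*h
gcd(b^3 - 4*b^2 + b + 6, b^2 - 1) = b + 1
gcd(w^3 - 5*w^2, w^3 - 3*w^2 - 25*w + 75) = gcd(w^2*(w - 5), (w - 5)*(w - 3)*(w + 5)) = w - 5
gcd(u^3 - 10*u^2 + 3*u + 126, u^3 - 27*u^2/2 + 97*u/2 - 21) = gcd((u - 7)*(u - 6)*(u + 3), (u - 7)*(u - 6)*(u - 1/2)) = u^2 - 13*u + 42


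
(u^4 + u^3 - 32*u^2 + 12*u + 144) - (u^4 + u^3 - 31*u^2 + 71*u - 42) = -u^2 - 59*u + 186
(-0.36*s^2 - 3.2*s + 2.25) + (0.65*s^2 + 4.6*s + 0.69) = 0.29*s^2 + 1.4*s + 2.94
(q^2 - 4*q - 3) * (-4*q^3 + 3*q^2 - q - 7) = -4*q^5 + 19*q^4 - q^3 - 12*q^2 + 31*q + 21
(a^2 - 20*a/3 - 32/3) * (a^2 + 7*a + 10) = a^4 + a^3/3 - 142*a^2/3 - 424*a/3 - 320/3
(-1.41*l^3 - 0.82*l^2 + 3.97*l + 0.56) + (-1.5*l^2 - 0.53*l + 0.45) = -1.41*l^3 - 2.32*l^2 + 3.44*l + 1.01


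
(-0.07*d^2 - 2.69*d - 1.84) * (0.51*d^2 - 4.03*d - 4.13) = -0.0357*d^4 - 1.0898*d^3 + 10.1914*d^2 + 18.5249*d + 7.5992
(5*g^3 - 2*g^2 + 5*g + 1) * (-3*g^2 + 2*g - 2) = -15*g^5 + 16*g^4 - 29*g^3 + 11*g^2 - 8*g - 2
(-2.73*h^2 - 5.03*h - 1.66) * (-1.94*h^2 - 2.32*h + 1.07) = 5.2962*h^4 + 16.0918*h^3 + 11.9689*h^2 - 1.5309*h - 1.7762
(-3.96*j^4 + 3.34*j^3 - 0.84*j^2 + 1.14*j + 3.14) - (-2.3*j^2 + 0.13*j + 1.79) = -3.96*j^4 + 3.34*j^3 + 1.46*j^2 + 1.01*j + 1.35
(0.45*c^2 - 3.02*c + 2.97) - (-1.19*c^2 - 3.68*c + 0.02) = 1.64*c^2 + 0.66*c + 2.95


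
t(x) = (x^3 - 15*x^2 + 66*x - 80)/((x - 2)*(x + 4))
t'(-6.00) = -26.00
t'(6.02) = -0.08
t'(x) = (3*x^2 - 30*x + 66)/((x - 2)*(x + 4)) - (x^3 - 15*x^2 + 66*x - 80)/((x - 2)*(x + 4)^2) - (x^3 - 15*x^2 + 66*x - 80)/((x - 2)^2*(x + 4)) = (x^2 + 8*x - 92)/(x^2 + 8*x + 16)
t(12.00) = 1.75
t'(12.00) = 0.58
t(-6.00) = -77.00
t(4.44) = 0.24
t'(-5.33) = -60.05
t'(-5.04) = -98.85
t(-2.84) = 73.26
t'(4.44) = -0.52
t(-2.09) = 37.45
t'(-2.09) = -28.60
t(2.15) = 2.71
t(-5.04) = -125.89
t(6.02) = -0.20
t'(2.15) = -1.86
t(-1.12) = 19.38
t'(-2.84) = -79.26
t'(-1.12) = -12.02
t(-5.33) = -103.53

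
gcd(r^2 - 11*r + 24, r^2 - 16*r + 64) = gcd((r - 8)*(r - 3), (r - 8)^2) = r - 8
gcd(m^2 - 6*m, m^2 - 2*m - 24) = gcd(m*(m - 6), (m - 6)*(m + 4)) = m - 6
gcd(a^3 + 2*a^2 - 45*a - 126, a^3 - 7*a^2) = a - 7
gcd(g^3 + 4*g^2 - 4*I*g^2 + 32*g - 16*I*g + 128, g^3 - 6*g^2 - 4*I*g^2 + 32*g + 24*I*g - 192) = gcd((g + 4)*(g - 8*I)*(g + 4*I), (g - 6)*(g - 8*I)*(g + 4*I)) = g^2 - 4*I*g + 32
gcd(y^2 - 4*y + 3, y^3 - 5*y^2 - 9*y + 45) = y - 3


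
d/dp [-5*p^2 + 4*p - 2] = 4 - 10*p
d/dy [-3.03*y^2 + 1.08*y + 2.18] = 1.08 - 6.06*y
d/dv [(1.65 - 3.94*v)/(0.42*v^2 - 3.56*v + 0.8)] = (1.6548*v^2 - 1.386*v + 2.722)/(0.1764*v^4 - 2.9904*v^3 + 13.3456*v^2 - 5.696*v + 0.64)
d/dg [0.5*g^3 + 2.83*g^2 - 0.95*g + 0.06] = 1.5*g^2 + 5.66*g - 0.95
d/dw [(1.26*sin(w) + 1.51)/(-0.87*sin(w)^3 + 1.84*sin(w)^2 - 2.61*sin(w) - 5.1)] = (2.1924*sin(w)^3 + 1.6227*sin(w)^2 - 5.5568*sin(w) - 2.4849)*cos(w)/(0.7569*sin(w)^6 - 3.2016*sin(w)^5 + 7.927*sin(w)^4 - 0.7308*sin(w)^3 - 11.9559*sin(w)^2 + 26.622*sin(w) + 26.01)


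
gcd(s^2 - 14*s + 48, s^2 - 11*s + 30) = s - 6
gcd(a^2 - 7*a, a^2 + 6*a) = a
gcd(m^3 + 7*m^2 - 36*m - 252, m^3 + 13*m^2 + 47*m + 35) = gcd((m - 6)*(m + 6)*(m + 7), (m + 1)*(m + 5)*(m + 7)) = m + 7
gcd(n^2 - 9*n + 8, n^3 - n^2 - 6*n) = 1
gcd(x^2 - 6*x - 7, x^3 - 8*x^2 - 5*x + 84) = x - 7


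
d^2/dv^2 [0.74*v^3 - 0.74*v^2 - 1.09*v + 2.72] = 4.44*v - 1.48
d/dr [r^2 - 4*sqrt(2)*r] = 2*r - 4*sqrt(2)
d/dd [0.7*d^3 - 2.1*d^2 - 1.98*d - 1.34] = 2.1*d^2 - 4.2*d - 1.98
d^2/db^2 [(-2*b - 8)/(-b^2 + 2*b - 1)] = 4*(b + 14)/(b^4 - 4*b^3 + 6*b^2 - 4*b + 1)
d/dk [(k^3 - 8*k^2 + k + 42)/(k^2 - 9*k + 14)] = (k^2 - 4*k + 8)/(k^2 - 4*k + 4)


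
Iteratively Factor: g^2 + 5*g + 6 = (g + 3)*(g + 2)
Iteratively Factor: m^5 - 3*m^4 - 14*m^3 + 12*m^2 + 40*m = (m - 2)*(m^4 - m^3 - 16*m^2 - 20*m) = (m - 2)*(m + 2)*(m^3 - 3*m^2 - 10*m) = (m - 2)*(m + 2)^2*(m^2 - 5*m) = m*(m - 2)*(m + 2)^2*(m - 5)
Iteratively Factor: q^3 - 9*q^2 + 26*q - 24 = (q - 4)*(q^2 - 5*q + 6) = (q - 4)*(q - 3)*(q - 2)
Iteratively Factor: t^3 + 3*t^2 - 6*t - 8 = (t + 4)*(t^2 - t - 2) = (t - 2)*(t + 4)*(t + 1)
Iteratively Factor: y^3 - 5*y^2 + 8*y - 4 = (y - 2)*(y^2 - 3*y + 2) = (y - 2)*(y - 1)*(y - 2)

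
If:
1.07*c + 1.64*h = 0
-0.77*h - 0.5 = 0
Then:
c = 1.00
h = -0.65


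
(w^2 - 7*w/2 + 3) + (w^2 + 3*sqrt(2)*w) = 2*w^2 - 7*w/2 + 3*sqrt(2)*w + 3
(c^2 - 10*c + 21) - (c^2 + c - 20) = 41 - 11*c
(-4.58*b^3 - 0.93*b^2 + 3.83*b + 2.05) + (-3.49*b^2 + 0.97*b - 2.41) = -4.58*b^3 - 4.42*b^2 + 4.8*b - 0.36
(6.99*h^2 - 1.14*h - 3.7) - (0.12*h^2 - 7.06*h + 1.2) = 6.87*h^2 + 5.92*h - 4.9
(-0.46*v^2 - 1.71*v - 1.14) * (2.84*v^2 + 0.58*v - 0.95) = -1.3064*v^4 - 5.1232*v^3 - 3.7924*v^2 + 0.9633*v + 1.083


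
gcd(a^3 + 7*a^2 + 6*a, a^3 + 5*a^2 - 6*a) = a^2 + 6*a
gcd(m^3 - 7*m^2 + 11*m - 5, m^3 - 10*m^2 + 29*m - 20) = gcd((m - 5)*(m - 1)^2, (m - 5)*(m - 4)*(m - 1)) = m^2 - 6*m + 5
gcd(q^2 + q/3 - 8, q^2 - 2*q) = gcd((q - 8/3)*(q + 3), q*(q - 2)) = 1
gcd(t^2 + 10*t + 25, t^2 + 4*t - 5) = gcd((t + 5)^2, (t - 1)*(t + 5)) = t + 5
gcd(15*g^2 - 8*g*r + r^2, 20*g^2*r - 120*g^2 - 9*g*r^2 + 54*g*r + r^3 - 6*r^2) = -5*g + r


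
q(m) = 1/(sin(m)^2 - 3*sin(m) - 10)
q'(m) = (-2*sin(m)*cos(m) + 3*cos(m))/(sin(m)^2 - 3*sin(m) - 10)^2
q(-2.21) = -0.14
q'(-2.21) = -0.06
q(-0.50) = -0.12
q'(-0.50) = 0.05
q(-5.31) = -0.08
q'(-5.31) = 0.01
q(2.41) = -0.09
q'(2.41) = -0.01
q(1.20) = -0.08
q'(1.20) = 0.00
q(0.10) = -0.10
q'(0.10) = 0.03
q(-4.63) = -0.08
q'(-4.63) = -0.00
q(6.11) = -0.11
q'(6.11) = 0.04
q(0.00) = -0.10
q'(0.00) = 0.03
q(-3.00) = -0.10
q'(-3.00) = -0.04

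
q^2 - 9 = (q - 3)*(q + 3)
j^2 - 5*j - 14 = (j - 7)*(j + 2)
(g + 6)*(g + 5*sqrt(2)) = g^2 + 6*g + 5*sqrt(2)*g + 30*sqrt(2)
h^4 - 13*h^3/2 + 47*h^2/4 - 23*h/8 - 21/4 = (h - 7/2)*(h - 2)*(h - 3/2)*(h + 1/2)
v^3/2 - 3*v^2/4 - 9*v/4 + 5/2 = (v/2 + 1)*(v - 5/2)*(v - 1)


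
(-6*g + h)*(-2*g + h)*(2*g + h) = 24*g^3 - 4*g^2*h - 6*g*h^2 + h^3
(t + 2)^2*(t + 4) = t^3 + 8*t^2 + 20*t + 16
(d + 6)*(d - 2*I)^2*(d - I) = d^4 + 6*d^3 - 5*I*d^3 - 8*d^2 - 30*I*d^2 - 48*d + 4*I*d + 24*I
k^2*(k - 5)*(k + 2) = k^4 - 3*k^3 - 10*k^2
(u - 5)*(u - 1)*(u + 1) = u^3 - 5*u^2 - u + 5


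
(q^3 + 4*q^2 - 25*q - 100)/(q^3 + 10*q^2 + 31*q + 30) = (q^2 - q - 20)/(q^2 + 5*q + 6)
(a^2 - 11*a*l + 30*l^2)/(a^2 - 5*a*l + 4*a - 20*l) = (a - 6*l)/(a + 4)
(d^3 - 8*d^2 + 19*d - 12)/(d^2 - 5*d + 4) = d - 3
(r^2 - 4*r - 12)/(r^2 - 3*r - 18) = (r + 2)/(r + 3)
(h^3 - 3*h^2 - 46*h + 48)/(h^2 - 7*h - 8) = (h^2 + 5*h - 6)/(h + 1)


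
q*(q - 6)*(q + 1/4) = q^3 - 23*q^2/4 - 3*q/2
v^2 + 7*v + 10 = (v + 2)*(v + 5)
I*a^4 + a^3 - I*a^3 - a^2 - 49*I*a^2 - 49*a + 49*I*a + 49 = (a - 7)*(a + 7)*(a - I)*(I*a - I)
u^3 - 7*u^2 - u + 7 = (u - 7)*(u - 1)*(u + 1)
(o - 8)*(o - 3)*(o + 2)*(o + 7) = o^4 - 2*o^3 - 61*o^2 + 62*o + 336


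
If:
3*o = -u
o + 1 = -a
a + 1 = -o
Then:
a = u/3 - 1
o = -u/3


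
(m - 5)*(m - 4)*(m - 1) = m^3 - 10*m^2 + 29*m - 20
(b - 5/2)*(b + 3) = b^2 + b/2 - 15/2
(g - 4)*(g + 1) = g^2 - 3*g - 4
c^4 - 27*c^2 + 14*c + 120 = (c - 4)*(c - 3)*(c + 2)*(c + 5)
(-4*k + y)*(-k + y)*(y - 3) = 4*k^2*y - 12*k^2 - 5*k*y^2 + 15*k*y + y^3 - 3*y^2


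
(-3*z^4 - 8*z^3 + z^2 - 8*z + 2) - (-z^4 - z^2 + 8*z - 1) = -2*z^4 - 8*z^3 + 2*z^2 - 16*z + 3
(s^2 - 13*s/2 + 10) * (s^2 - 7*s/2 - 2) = s^4 - 10*s^3 + 123*s^2/4 - 22*s - 20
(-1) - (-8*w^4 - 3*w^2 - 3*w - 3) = 8*w^4 + 3*w^2 + 3*w + 2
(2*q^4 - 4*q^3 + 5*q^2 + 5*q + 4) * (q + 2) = 2*q^5 - 3*q^3 + 15*q^2 + 14*q + 8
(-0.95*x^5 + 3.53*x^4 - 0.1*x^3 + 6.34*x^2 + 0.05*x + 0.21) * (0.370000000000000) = -0.3515*x^5 + 1.3061*x^4 - 0.037*x^3 + 2.3458*x^2 + 0.0185*x + 0.0777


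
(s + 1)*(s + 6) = s^2 + 7*s + 6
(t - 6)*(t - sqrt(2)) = t^2 - 6*t - sqrt(2)*t + 6*sqrt(2)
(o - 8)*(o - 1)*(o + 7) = o^3 - 2*o^2 - 55*o + 56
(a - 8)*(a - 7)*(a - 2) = a^3 - 17*a^2 + 86*a - 112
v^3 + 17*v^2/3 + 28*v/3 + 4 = (v + 2/3)*(v + 2)*(v + 3)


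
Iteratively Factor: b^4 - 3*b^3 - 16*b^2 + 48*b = (b + 4)*(b^3 - 7*b^2 + 12*b) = b*(b + 4)*(b^2 - 7*b + 12) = b*(b - 3)*(b + 4)*(b - 4)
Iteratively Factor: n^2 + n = (n)*(n + 1)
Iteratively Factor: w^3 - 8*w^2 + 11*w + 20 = (w - 4)*(w^2 - 4*w - 5) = (w - 5)*(w - 4)*(w + 1)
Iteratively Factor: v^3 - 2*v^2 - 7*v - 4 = (v - 4)*(v^2 + 2*v + 1) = (v - 4)*(v + 1)*(v + 1)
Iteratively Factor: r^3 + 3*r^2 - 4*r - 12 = (r - 2)*(r^2 + 5*r + 6) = (r - 2)*(r + 2)*(r + 3)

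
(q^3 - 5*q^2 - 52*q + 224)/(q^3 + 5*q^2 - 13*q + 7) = (q^2 - 12*q + 32)/(q^2 - 2*q + 1)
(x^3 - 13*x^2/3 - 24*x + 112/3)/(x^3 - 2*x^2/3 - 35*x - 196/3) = (3*x - 4)/(3*x + 7)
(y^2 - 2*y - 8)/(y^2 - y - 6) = (y - 4)/(y - 3)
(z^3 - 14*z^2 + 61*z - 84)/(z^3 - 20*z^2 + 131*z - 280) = (z^2 - 7*z + 12)/(z^2 - 13*z + 40)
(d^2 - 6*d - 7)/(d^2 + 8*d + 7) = (d - 7)/(d + 7)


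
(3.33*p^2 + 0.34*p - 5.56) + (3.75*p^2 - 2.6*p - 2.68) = 7.08*p^2 - 2.26*p - 8.24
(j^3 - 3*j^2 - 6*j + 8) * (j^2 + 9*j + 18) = j^5 + 6*j^4 - 15*j^3 - 100*j^2 - 36*j + 144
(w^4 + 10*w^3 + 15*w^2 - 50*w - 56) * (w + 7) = w^5 + 17*w^4 + 85*w^3 + 55*w^2 - 406*w - 392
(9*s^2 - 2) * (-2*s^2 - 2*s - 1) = -18*s^4 - 18*s^3 - 5*s^2 + 4*s + 2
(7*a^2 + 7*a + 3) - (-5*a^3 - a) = 5*a^3 + 7*a^2 + 8*a + 3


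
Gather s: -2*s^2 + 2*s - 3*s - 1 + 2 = -2*s^2 - s + 1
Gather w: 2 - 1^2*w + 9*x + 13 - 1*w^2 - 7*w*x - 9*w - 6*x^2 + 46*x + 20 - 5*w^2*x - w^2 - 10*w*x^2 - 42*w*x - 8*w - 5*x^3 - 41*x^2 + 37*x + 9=w^2*(-5*x - 2) + w*(-10*x^2 - 49*x - 18) - 5*x^3 - 47*x^2 + 92*x + 44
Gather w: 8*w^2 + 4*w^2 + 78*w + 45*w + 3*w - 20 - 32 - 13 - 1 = 12*w^2 + 126*w - 66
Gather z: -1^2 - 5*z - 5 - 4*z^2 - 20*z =-4*z^2 - 25*z - 6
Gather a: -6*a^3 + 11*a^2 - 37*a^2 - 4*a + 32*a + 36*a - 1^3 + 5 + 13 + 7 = -6*a^3 - 26*a^2 + 64*a + 24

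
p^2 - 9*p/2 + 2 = (p - 4)*(p - 1/2)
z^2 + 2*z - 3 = (z - 1)*(z + 3)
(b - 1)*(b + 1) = b^2 - 1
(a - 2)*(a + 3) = a^2 + a - 6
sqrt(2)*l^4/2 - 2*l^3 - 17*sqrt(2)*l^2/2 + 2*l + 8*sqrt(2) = (l/2 + sqrt(2))*(l - 1)*(l - 4*sqrt(2))*(sqrt(2)*l + sqrt(2))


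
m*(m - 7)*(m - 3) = m^3 - 10*m^2 + 21*m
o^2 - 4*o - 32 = (o - 8)*(o + 4)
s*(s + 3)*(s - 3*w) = s^3 - 3*s^2*w + 3*s^2 - 9*s*w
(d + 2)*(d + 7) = d^2 + 9*d + 14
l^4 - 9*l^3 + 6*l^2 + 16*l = l*(l - 8)*(l - 2)*(l + 1)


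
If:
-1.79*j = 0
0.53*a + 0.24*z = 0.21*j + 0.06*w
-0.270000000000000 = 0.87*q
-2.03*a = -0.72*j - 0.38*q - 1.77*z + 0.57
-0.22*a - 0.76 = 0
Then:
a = -3.45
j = 0.00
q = -0.31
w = -44.81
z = -3.57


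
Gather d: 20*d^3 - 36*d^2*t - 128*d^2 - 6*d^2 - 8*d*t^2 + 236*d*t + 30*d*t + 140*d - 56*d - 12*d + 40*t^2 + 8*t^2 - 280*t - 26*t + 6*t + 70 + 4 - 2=20*d^3 + d^2*(-36*t - 134) + d*(-8*t^2 + 266*t + 72) + 48*t^2 - 300*t + 72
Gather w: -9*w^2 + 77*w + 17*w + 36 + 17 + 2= -9*w^2 + 94*w + 55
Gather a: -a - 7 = -a - 7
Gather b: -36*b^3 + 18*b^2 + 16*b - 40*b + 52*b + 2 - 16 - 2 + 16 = -36*b^3 + 18*b^2 + 28*b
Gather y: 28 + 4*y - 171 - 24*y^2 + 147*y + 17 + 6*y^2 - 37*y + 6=-18*y^2 + 114*y - 120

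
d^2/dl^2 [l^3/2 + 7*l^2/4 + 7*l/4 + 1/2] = 3*l + 7/2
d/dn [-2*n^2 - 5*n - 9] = -4*n - 5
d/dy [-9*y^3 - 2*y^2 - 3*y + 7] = -27*y^2 - 4*y - 3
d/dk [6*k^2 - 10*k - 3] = 12*k - 10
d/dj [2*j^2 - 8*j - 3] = 4*j - 8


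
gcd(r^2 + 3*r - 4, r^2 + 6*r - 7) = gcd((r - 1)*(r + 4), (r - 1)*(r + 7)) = r - 1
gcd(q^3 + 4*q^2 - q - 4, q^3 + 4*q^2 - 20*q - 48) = 1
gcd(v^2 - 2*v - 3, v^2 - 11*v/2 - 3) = 1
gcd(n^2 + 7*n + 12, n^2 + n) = 1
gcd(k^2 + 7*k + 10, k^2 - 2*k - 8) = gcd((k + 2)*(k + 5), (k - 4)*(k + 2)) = k + 2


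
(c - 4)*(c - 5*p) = c^2 - 5*c*p - 4*c + 20*p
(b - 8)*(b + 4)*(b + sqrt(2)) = b^3 - 4*b^2 + sqrt(2)*b^2 - 32*b - 4*sqrt(2)*b - 32*sqrt(2)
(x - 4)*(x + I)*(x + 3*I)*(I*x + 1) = I*x^4 - 3*x^3 - 4*I*x^3 + 12*x^2 + I*x^2 - 3*x - 4*I*x + 12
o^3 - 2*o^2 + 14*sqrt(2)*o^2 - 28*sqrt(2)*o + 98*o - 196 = (o - 2)*(o + 7*sqrt(2))^2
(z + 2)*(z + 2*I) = z^2 + 2*z + 2*I*z + 4*I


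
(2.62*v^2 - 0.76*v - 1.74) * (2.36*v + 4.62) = 6.1832*v^3 + 10.3108*v^2 - 7.6176*v - 8.0388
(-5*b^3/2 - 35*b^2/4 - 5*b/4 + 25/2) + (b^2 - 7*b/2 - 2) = -5*b^3/2 - 31*b^2/4 - 19*b/4 + 21/2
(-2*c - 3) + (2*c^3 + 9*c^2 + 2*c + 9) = 2*c^3 + 9*c^2 + 6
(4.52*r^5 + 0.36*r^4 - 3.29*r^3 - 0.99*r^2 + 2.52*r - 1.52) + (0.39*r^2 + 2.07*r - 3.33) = 4.52*r^5 + 0.36*r^4 - 3.29*r^3 - 0.6*r^2 + 4.59*r - 4.85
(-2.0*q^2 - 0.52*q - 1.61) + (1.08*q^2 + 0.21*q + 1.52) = -0.92*q^2 - 0.31*q - 0.0900000000000001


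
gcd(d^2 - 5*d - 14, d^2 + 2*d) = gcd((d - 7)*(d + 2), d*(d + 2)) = d + 2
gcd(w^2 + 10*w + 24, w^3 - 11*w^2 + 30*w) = 1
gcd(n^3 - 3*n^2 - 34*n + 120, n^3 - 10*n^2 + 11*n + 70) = n - 5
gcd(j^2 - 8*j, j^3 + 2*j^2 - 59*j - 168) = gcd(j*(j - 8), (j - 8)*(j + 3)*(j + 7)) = j - 8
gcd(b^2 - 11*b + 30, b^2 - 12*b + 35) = b - 5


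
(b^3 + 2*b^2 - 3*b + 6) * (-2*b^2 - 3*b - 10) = -2*b^5 - 7*b^4 - 10*b^3 - 23*b^2 + 12*b - 60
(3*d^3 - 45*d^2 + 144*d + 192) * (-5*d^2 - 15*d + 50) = -15*d^5 + 180*d^4 + 105*d^3 - 5370*d^2 + 4320*d + 9600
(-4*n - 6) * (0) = 0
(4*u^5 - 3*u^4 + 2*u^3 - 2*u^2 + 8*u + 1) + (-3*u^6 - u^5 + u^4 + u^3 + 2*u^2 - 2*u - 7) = -3*u^6 + 3*u^5 - 2*u^4 + 3*u^3 + 6*u - 6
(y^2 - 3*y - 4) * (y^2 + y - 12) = y^4 - 2*y^3 - 19*y^2 + 32*y + 48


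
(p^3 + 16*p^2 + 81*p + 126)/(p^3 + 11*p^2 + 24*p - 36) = (p^2 + 10*p + 21)/(p^2 + 5*p - 6)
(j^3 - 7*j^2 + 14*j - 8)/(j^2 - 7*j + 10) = (j^2 - 5*j + 4)/(j - 5)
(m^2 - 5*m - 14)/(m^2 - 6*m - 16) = (m - 7)/(m - 8)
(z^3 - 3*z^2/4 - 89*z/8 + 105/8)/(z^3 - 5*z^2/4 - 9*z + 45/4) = (z + 7/2)/(z + 3)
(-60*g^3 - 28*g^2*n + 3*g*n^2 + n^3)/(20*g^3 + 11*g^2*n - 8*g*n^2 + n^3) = (-12*g^2 - 8*g*n - n^2)/(4*g^2 + 3*g*n - n^2)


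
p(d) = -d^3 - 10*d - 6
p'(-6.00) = -118.00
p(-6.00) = 270.00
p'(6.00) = -118.00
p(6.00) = -282.00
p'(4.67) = -75.43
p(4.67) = -154.55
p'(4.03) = -58.72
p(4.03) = -111.75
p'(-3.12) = -39.20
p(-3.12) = 55.57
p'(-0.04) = -10.00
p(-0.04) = -5.60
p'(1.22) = -14.47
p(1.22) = -20.02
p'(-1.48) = -16.57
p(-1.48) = 12.04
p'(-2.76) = -32.85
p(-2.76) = 42.62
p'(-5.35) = -95.87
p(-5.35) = 200.63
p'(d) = -3*d^2 - 10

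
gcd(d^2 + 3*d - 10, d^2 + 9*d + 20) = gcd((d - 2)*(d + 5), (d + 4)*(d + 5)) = d + 5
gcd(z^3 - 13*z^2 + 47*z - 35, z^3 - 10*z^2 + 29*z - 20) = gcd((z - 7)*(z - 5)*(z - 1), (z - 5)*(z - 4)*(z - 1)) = z^2 - 6*z + 5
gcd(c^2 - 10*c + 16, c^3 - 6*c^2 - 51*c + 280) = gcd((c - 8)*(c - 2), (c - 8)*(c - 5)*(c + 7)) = c - 8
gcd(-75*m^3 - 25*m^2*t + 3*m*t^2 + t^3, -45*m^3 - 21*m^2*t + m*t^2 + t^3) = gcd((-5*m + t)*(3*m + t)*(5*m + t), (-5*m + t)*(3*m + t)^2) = -15*m^2 - 2*m*t + t^2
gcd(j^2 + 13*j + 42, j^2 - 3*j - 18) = 1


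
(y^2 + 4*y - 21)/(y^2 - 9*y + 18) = (y + 7)/(y - 6)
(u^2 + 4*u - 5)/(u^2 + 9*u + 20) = (u - 1)/(u + 4)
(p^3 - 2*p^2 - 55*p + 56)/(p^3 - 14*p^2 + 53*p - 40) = (p + 7)/(p - 5)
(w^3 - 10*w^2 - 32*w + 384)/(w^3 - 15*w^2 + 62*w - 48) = (w^2 - 2*w - 48)/(w^2 - 7*w + 6)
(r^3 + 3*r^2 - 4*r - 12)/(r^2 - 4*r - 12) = (r^2 + r - 6)/(r - 6)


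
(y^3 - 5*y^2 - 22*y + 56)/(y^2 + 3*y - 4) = (y^2 - 9*y + 14)/(y - 1)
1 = 1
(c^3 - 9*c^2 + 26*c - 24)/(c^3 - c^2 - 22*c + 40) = (c - 3)/(c + 5)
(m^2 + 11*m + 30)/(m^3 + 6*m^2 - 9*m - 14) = (m^2 + 11*m + 30)/(m^3 + 6*m^2 - 9*m - 14)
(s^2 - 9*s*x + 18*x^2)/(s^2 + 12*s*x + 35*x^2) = (s^2 - 9*s*x + 18*x^2)/(s^2 + 12*s*x + 35*x^2)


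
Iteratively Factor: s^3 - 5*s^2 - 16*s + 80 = (s - 4)*(s^2 - s - 20) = (s - 4)*(s + 4)*(s - 5)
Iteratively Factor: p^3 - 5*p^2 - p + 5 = (p - 1)*(p^2 - 4*p - 5) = (p - 1)*(p + 1)*(p - 5)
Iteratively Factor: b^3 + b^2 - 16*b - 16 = (b - 4)*(b^2 + 5*b + 4) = (b - 4)*(b + 1)*(b + 4)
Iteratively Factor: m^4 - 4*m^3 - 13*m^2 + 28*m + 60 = (m - 3)*(m^3 - m^2 - 16*m - 20) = (m - 3)*(m + 2)*(m^2 - 3*m - 10) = (m - 5)*(m - 3)*(m + 2)*(m + 2)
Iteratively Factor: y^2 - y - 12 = (y + 3)*(y - 4)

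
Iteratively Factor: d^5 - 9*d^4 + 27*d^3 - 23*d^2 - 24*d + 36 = (d - 2)*(d^4 - 7*d^3 + 13*d^2 + 3*d - 18) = (d - 2)*(d + 1)*(d^3 - 8*d^2 + 21*d - 18) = (d - 2)^2*(d + 1)*(d^2 - 6*d + 9) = (d - 3)*(d - 2)^2*(d + 1)*(d - 3)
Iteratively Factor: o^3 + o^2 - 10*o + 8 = (o - 1)*(o^2 + 2*o - 8) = (o - 2)*(o - 1)*(o + 4)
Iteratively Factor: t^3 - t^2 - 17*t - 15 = (t + 3)*(t^2 - 4*t - 5) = (t - 5)*(t + 3)*(t + 1)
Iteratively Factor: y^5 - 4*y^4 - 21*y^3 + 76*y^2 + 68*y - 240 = (y - 3)*(y^4 - y^3 - 24*y^2 + 4*y + 80) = (y - 3)*(y + 2)*(y^3 - 3*y^2 - 18*y + 40) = (y - 5)*(y - 3)*(y + 2)*(y^2 + 2*y - 8) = (y - 5)*(y - 3)*(y - 2)*(y + 2)*(y + 4)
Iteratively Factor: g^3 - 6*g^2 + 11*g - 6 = (g - 2)*(g^2 - 4*g + 3) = (g - 3)*(g - 2)*(g - 1)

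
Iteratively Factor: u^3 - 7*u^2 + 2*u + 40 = (u + 2)*(u^2 - 9*u + 20) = (u - 5)*(u + 2)*(u - 4)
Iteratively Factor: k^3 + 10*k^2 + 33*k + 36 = (k + 3)*(k^2 + 7*k + 12) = (k + 3)^2*(k + 4)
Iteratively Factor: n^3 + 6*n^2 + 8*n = (n + 4)*(n^2 + 2*n) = n*(n + 4)*(n + 2)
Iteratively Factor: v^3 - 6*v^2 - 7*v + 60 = (v - 4)*(v^2 - 2*v - 15) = (v - 4)*(v + 3)*(v - 5)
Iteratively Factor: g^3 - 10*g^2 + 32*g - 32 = (g - 4)*(g^2 - 6*g + 8) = (g - 4)^2*(g - 2)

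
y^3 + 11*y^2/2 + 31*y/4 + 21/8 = (y + 1/2)*(y + 3/2)*(y + 7/2)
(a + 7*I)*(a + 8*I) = a^2 + 15*I*a - 56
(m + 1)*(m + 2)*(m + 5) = m^3 + 8*m^2 + 17*m + 10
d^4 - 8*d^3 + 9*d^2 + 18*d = d*(d - 6)*(d - 3)*(d + 1)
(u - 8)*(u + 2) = u^2 - 6*u - 16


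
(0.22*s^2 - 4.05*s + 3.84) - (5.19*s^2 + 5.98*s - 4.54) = -4.97*s^2 - 10.03*s + 8.38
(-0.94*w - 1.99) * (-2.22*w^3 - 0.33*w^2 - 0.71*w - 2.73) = 2.0868*w^4 + 4.728*w^3 + 1.3241*w^2 + 3.9791*w + 5.4327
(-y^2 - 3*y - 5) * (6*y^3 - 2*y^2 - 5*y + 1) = -6*y^5 - 16*y^4 - 19*y^3 + 24*y^2 + 22*y - 5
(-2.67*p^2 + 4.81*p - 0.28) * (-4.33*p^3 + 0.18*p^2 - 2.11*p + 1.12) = 11.5611*p^5 - 21.3079*p^4 + 7.7119*p^3 - 13.1899*p^2 + 5.978*p - 0.3136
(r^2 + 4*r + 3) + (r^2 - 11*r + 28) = 2*r^2 - 7*r + 31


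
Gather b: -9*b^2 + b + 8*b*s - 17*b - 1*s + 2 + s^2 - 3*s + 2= -9*b^2 + b*(8*s - 16) + s^2 - 4*s + 4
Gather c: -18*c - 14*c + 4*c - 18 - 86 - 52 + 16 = -28*c - 140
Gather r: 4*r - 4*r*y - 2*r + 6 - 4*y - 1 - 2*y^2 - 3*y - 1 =r*(2 - 4*y) - 2*y^2 - 7*y + 4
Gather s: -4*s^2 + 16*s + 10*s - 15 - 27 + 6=-4*s^2 + 26*s - 36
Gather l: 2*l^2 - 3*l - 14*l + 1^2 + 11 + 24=2*l^2 - 17*l + 36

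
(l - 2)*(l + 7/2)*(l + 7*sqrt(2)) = l^3 + 3*l^2/2 + 7*sqrt(2)*l^2 - 7*l + 21*sqrt(2)*l/2 - 49*sqrt(2)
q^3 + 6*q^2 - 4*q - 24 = (q - 2)*(q + 2)*(q + 6)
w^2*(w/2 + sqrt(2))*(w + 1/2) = w^4/2 + w^3/4 + sqrt(2)*w^3 + sqrt(2)*w^2/2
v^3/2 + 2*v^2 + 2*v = v*(v/2 + 1)*(v + 2)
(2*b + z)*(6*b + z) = 12*b^2 + 8*b*z + z^2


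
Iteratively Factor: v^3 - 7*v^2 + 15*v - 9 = (v - 3)*(v^2 - 4*v + 3) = (v - 3)*(v - 1)*(v - 3)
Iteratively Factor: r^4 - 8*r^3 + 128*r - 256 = (r + 4)*(r^3 - 12*r^2 + 48*r - 64) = (r - 4)*(r + 4)*(r^2 - 8*r + 16) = (r - 4)^2*(r + 4)*(r - 4)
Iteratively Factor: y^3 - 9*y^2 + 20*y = (y - 4)*(y^2 - 5*y) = y*(y - 4)*(y - 5)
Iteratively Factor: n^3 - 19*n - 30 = (n - 5)*(n^2 + 5*n + 6) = (n - 5)*(n + 2)*(n + 3)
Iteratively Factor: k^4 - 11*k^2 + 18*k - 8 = (k - 1)*(k^3 + k^2 - 10*k + 8) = (k - 2)*(k - 1)*(k^2 + 3*k - 4) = (k - 2)*(k - 1)*(k + 4)*(k - 1)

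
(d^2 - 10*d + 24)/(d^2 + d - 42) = (d - 4)/(d + 7)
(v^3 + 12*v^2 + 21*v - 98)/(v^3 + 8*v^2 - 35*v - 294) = (v - 2)/(v - 6)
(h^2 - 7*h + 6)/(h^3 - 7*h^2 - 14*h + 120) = (h - 1)/(h^2 - h - 20)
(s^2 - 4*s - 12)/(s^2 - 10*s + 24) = (s + 2)/(s - 4)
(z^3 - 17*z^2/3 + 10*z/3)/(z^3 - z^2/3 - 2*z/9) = 3*(z - 5)/(3*z + 1)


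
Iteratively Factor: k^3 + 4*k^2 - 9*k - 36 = (k - 3)*(k^2 + 7*k + 12) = (k - 3)*(k + 3)*(k + 4)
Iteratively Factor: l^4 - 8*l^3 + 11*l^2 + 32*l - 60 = (l - 3)*(l^3 - 5*l^2 - 4*l + 20) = (l - 3)*(l - 2)*(l^2 - 3*l - 10) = (l - 3)*(l - 2)*(l + 2)*(l - 5)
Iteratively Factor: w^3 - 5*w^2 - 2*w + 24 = (w - 4)*(w^2 - w - 6) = (w - 4)*(w - 3)*(w + 2)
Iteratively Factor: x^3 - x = (x)*(x^2 - 1) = x*(x - 1)*(x + 1)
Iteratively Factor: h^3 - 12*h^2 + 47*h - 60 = (h - 3)*(h^2 - 9*h + 20) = (h - 5)*(h - 3)*(h - 4)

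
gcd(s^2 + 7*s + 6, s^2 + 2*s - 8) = 1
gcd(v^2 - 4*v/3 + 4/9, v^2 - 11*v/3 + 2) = v - 2/3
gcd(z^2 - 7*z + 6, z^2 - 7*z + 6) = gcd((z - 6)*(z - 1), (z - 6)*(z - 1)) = z^2 - 7*z + 6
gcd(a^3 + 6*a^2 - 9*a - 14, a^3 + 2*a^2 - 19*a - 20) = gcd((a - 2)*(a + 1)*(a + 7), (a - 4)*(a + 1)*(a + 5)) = a + 1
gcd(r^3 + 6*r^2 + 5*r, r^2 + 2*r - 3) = 1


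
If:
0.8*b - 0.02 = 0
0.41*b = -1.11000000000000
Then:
No Solution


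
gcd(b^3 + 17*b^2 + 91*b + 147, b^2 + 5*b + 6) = b + 3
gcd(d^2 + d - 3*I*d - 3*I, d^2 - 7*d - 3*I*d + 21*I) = d - 3*I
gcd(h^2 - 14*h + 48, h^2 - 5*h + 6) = 1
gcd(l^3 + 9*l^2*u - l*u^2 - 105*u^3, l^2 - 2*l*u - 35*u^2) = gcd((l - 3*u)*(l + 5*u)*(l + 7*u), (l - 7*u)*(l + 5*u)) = l + 5*u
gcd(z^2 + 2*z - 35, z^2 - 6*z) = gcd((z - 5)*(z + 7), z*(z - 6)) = 1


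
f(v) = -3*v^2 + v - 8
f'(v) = 1 - 6*v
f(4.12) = -54.80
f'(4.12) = -23.72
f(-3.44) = -46.94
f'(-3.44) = 21.64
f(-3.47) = -47.59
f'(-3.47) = 21.82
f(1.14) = -10.76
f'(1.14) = -5.84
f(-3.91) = -57.77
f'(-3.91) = 24.46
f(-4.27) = -66.97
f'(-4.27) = 26.62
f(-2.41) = -27.83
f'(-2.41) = 15.46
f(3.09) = -33.55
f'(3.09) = -17.54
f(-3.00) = -38.00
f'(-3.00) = 19.00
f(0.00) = -8.00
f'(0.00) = 1.00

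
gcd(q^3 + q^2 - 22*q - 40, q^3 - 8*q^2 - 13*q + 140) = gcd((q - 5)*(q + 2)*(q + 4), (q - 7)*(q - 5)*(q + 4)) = q^2 - q - 20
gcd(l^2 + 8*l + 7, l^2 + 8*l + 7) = l^2 + 8*l + 7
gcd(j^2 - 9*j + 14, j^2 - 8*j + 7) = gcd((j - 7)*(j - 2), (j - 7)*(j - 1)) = j - 7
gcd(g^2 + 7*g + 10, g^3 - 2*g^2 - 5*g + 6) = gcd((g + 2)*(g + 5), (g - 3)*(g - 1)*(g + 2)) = g + 2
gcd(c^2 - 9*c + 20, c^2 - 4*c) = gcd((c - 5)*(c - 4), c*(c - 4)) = c - 4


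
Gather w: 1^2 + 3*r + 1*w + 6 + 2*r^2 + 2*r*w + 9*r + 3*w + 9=2*r^2 + 12*r + w*(2*r + 4) + 16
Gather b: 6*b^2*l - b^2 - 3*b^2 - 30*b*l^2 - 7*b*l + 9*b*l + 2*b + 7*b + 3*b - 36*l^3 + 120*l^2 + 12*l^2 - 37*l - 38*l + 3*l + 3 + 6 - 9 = b^2*(6*l - 4) + b*(-30*l^2 + 2*l + 12) - 36*l^3 + 132*l^2 - 72*l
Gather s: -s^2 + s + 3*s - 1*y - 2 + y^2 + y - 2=-s^2 + 4*s + y^2 - 4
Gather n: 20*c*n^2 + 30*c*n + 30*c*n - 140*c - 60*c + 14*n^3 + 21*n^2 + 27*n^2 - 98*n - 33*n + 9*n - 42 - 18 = -200*c + 14*n^3 + n^2*(20*c + 48) + n*(60*c - 122) - 60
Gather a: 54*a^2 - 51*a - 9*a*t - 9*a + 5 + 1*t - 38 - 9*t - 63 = 54*a^2 + a*(-9*t - 60) - 8*t - 96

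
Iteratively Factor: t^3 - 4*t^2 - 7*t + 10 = (t + 2)*(t^2 - 6*t + 5) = (t - 1)*(t + 2)*(t - 5)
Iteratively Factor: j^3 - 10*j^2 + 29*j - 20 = (j - 5)*(j^2 - 5*j + 4) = (j - 5)*(j - 4)*(j - 1)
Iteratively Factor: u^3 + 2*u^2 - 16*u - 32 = (u - 4)*(u^2 + 6*u + 8) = (u - 4)*(u + 2)*(u + 4)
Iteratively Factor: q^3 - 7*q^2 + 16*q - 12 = (q - 2)*(q^2 - 5*q + 6) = (q - 3)*(q - 2)*(q - 2)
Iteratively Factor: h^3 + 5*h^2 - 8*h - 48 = (h + 4)*(h^2 + h - 12) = (h - 3)*(h + 4)*(h + 4)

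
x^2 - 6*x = x*(x - 6)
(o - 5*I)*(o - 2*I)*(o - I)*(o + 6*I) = o^4 - 2*I*o^3 + 31*o^2 - 92*I*o - 60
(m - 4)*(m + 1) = m^2 - 3*m - 4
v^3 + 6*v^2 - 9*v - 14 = (v - 2)*(v + 1)*(v + 7)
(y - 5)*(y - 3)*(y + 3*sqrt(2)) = y^3 - 8*y^2 + 3*sqrt(2)*y^2 - 24*sqrt(2)*y + 15*y + 45*sqrt(2)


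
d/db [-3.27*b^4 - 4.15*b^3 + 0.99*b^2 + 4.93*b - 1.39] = -13.08*b^3 - 12.45*b^2 + 1.98*b + 4.93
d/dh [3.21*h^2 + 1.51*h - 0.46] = 6.42*h + 1.51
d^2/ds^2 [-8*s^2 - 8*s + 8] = -16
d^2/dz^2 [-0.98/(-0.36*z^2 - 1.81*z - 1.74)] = (-0.254016*z^2 - 1.277136*z + 0.98*(0.72*z + 1.81)*(1.44*z + 3.62) - 1.227744)/(0.36*z^2 + 1.81*z + 1.74)^3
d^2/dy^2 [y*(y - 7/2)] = 2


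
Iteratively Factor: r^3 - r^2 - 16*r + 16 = (r - 1)*(r^2 - 16) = (r - 1)*(r + 4)*(r - 4)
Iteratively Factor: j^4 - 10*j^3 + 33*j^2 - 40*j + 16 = (j - 4)*(j^3 - 6*j^2 + 9*j - 4) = (j - 4)^2*(j^2 - 2*j + 1) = (j - 4)^2*(j - 1)*(j - 1)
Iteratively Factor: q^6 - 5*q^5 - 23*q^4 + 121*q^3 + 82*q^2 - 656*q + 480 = (q - 1)*(q^5 - 4*q^4 - 27*q^3 + 94*q^2 + 176*q - 480) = (q - 1)*(q + 3)*(q^4 - 7*q^3 - 6*q^2 + 112*q - 160) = (q - 2)*(q - 1)*(q + 3)*(q^3 - 5*q^2 - 16*q + 80) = (q - 4)*(q - 2)*(q - 1)*(q + 3)*(q^2 - q - 20) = (q - 5)*(q - 4)*(q - 2)*(q - 1)*(q + 3)*(q + 4)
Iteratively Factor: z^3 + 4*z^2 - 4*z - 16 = (z - 2)*(z^2 + 6*z + 8) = (z - 2)*(z + 4)*(z + 2)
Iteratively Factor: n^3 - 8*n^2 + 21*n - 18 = (n - 3)*(n^2 - 5*n + 6) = (n - 3)*(n - 2)*(n - 3)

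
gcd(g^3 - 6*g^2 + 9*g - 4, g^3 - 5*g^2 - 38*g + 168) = g - 4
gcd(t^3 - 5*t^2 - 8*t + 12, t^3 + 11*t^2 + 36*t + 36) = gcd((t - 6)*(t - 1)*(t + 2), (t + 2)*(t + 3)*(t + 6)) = t + 2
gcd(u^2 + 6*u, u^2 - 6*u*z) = u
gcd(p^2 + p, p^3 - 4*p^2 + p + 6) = p + 1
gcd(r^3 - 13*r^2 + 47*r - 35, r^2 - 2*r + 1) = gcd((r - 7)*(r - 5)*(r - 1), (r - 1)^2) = r - 1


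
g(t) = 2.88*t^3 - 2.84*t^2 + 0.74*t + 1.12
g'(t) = 8.64*t^2 - 5.68*t + 0.74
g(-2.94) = -98.79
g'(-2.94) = 92.12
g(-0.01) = 1.11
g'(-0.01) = 0.80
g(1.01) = 1.94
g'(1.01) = 3.82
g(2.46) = 28.63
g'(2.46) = 39.05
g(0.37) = 1.15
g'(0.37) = -0.18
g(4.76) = 250.90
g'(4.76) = 169.46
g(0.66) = 1.20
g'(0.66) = 0.75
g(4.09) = 153.68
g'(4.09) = 122.04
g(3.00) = 55.54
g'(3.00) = 61.46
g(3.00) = 55.54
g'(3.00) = 61.46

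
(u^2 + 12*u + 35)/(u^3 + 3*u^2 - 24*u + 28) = (u + 5)/(u^2 - 4*u + 4)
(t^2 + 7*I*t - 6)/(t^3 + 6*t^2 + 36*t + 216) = (t + I)/(t^2 + 6*t*(1 - I) - 36*I)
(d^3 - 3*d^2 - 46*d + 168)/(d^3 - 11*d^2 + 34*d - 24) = (d + 7)/(d - 1)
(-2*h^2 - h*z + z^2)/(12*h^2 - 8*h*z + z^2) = (h + z)/(-6*h + z)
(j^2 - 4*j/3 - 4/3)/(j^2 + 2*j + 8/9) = 3*(j - 2)/(3*j + 4)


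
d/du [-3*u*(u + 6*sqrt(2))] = -6*u - 18*sqrt(2)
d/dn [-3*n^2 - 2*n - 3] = -6*n - 2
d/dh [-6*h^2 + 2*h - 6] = 2 - 12*h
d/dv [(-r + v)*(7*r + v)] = 6*r + 2*v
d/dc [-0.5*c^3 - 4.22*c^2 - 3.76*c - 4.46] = -1.5*c^2 - 8.44*c - 3.76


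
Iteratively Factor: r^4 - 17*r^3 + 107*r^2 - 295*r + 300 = (r - 5)*(r^3 - 12*r^2 + 47*r - 60) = (r - 5)^2*(r^2 - 7*r + 12) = (r - 5)^2*(r - 3)*(r - 4)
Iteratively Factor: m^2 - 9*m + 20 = (m - 5)*(m - 4)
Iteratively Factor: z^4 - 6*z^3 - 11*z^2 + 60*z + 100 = (z - 5)*(z^3 - z^2 - 16*z - 20) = (z - 5)^2*(z^2 + 4*z + 4) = (z - 5)^2*(z + 2)*(z + 2)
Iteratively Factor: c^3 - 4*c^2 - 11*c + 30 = (c - 2)*(c^2 - 2*c - 15) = (c - 5)*(c - 2)*(c + 3)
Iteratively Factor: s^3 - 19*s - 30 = (s + 2)*(s^2 - 2*s - 15) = (s - 5)*(s + 2)*(s + 3)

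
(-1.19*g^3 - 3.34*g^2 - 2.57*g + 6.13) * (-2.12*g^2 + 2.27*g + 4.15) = 2.5228*g^5 + 4.3795*g^4 - 7.0719*g^3 - 32.6905*g^2 + 3.2496*g + 25.4395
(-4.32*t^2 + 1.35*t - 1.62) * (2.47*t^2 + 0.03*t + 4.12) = -10.6704*t^4 + 3.2049*t^3 - 21.7593*t^2 + 5.5134*t - 6.6744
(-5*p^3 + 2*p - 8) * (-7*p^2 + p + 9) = 35*p^5 - 5*p^4 - 59*p^3 + 58*p^2 + 10*p - 72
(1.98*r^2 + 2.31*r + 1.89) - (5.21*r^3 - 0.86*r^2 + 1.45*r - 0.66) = -5.21*r^3 + 2.84*r^2 + 0.86*r + 2.55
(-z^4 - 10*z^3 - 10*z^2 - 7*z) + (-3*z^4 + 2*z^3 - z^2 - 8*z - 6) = -4*z^4 - 8*z^3 - 11*z^2 - 15*z - 6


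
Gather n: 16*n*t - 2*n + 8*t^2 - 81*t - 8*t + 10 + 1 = n*(16*t - 2) + 8*t^2 - 89*t + 11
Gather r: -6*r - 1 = -6*r - 1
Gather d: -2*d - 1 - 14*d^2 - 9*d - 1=-14*d^2 - 11*d - 2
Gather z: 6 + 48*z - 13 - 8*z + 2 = 40*z - 5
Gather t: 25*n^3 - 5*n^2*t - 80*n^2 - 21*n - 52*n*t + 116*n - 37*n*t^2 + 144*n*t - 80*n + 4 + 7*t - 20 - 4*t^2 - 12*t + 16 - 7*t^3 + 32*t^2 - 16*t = 25*n^3 - 80*n^2 + 15*n - 7*t^3 + t^2*(28 - 37*n) + t*(-5*n^2 + 92*n - 21)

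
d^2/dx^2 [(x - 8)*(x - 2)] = 2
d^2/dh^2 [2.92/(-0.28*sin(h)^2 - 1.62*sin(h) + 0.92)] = (0.915712*sin(h)^4 + 3.973536*sin(h)^3 + 9.298448*sin(h)^2 - 3.595104*sin(h) - 16.83088)/(0.28*sin(h)^2 + 1.62*sin(h) - 0.92)^3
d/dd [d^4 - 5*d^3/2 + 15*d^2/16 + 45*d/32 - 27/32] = 4*d^3 - 15*d^2/2 + 15*d/8 + 45/32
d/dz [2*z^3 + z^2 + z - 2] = 6*z^2 + 2*z + 1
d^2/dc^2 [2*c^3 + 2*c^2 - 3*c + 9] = 12*c + 4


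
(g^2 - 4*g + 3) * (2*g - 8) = 2*g^3 - 16*g^2 + 38*g - 24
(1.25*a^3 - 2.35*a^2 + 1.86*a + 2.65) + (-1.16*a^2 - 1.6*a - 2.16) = 1.25*a^3 - 3.51*a^2 + 0.26*a + 0.49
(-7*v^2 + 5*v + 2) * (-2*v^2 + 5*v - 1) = 14*v^4 - 45*v^3 + 28*v^2 + 5*v - 2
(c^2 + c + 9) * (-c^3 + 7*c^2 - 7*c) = -c^5 + 6*c^4 - 9*c^3 + 56*c^2 - 63*c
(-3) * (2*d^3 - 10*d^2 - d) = -6*d^3 + 30*d^2 + 3*d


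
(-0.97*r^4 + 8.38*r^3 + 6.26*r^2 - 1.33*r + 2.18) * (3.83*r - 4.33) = -3.7151*r^5 + 36.2955*r^4 - 12.3096*r^3 - 32.1997*r^2 + 14.1083*r - 9.4394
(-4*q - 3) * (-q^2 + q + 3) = 4*q^3 - q^2 - 15*q - 9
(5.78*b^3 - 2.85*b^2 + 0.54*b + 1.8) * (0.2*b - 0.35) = 1.156*b^4 - 2.593*b^3 + 1.1055*b^2 + 0.171*b - 0.63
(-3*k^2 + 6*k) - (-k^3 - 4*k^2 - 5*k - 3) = k^3 + k^2 + 11*k + 3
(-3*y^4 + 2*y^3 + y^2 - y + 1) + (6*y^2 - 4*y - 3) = -3*y^4 + 2*y^3 + 7*y^2 - 5*y - 2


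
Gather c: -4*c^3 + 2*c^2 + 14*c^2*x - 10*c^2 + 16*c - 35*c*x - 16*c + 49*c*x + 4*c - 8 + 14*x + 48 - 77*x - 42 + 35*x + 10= -4*c^3 + c^2*(14*x - 8) + c*(14*x + 4) - 28*x + 8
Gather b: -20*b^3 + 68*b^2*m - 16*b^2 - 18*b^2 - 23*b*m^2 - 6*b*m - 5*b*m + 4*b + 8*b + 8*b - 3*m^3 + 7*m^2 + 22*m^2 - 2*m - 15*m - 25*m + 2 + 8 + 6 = -20*b^3 + b^2*(68*m - 34) + b*(-23*m^2 - 11*m + 20) - 3*m^3 + 29*m^2 - 42*m + 16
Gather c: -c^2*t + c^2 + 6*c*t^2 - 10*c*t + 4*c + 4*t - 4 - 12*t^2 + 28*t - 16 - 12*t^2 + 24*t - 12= c^2*(1 - t) + c*(6*t^2 - 10*t + 4) - 24*t^2 + 56*t - 32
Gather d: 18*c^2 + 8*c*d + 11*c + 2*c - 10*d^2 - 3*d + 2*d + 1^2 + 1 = 18*c^2 + 13*c - 10*d^2 + d*(8*c - 1) + 2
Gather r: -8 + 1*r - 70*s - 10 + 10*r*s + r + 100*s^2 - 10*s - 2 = r*(10*s + 2) + 100*s^2 - 80*s - 20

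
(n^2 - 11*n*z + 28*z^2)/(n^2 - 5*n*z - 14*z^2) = (n - 4*z)/(n + 2*z)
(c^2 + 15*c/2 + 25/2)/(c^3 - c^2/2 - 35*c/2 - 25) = (c + 5)/(c^2 - 3*c - 10)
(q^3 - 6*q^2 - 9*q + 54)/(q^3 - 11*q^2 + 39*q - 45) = (q^2 - 3*q - 18)/(q^2 - 8*q + 15)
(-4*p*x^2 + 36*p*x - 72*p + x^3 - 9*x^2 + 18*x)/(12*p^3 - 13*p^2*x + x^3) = (-4*p*x^2 + 36*p*x - 72*p + x^3 - 9*x^2 + 18*x)/(12*p^3 - 13*p^2*x + x^3)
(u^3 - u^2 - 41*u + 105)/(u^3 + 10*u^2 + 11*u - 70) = (u^2 - 8*u + 15)/(u^2 + 3*u - 10)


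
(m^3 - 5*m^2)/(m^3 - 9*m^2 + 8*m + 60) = m^2/(m^2 - 4*m - 12)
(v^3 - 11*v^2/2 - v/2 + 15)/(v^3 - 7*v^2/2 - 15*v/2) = (v - 2)/v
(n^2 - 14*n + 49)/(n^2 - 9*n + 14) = (n - 7)/(n - 2)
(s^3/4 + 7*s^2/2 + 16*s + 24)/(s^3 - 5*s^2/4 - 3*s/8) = 2*(s^3 + 14*s^2 + 64*s + 96)/(s*(8*s^2 - 10*s - 3))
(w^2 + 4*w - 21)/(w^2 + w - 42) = (w - 3)/(w - 6)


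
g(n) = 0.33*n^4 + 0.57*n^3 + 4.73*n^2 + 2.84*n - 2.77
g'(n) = 1.32*n^3 + 1.71*n^2 + 9.46*n + 2.84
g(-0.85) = -1.94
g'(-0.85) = -4.78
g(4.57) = 307.34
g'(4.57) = 207.77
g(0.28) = -1.59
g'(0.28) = 5.65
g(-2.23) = 16.26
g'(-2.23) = -24.39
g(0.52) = 0.09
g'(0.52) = 8.41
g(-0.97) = -1.30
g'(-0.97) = -5.93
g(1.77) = 23.48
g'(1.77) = 32.26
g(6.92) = 1188.99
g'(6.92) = 587.60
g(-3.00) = 42.62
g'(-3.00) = -45.79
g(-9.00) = 2104.40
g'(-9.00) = -906.07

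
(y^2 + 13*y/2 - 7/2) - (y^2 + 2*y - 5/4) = 9*y/2 - 9/4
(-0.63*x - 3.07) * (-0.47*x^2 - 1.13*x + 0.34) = 0.2961*x^3 + 2.1548*x^2 + 3.2549*x - 1.0438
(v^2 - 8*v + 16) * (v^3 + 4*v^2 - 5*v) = v^5 - 4*v^4 - 21*v^3 + 104*v^2 - 80*v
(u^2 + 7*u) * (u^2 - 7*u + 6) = u^4 - 43*u^2 + 42*u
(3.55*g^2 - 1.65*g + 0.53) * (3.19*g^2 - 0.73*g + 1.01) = 11.3245*g^4 - 7.855*g^3 + 6.4807*g^2 - 2.0534*g + 0.5353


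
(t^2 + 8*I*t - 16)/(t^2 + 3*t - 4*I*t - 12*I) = (t^2 + 8*I*t - 16)/(t^2 + t*(3 - 4*I) - 12*I)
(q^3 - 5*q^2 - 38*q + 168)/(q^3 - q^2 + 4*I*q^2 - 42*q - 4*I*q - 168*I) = (q - 4)/(q + 4*I)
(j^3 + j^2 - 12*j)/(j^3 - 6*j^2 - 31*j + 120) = j*(j + 4)/(j^2 - 3*j - 40)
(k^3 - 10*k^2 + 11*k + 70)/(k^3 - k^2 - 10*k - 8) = (k^2 - 12*k + 35)/(k^2 - 3*k - 4)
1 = 1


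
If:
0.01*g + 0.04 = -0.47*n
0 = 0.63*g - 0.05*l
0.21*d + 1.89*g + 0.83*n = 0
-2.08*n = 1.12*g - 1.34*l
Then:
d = 0.44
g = -0.01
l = -0.14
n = -0.08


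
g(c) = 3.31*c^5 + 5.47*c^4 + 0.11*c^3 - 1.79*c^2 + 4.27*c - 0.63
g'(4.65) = 9932.34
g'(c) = 16.55*c^4 + 21.88*c^3 + 0.33*c^2 - 3.58*c + 4.27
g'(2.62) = 1170.50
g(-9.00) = -159827.76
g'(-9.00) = 92697.25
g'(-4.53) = 4962.63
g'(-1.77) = 52.75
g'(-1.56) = 25.61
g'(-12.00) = 305466.91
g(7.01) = 69217.59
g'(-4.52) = 4914.67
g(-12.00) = -710707.71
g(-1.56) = -10.25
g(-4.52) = -4028.30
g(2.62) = 666.63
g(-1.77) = -18.22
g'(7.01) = 47496.54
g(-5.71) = -14380.42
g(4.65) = 9745.01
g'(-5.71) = 13555.19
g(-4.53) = -4077.68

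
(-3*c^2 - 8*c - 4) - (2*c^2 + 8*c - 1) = -5*c^2 - 16*c - 3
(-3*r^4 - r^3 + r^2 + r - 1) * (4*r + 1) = -12*r^5 - 7*r^4 + 3*r^3 + 5*r^2 - 3*r - 1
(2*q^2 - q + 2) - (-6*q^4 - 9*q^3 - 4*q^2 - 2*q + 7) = 6*q^4 + 9*q^3 + 6*q^2 + q - 5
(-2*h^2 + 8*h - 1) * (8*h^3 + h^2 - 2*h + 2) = -16*h^5 + 62*h^4 + 4*h^3 - 21*h^2 + 18*h - 2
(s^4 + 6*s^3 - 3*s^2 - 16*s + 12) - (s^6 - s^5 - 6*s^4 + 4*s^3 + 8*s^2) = -s^6 + s^5 + 7*s^4 + 2*s^3 - 11*s^2 - 16*s + 12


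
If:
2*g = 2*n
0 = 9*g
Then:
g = 0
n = 0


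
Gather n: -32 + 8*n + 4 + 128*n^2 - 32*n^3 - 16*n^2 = -32*n^3 + 112*n^2 + 8*n - 28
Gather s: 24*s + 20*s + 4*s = 48*s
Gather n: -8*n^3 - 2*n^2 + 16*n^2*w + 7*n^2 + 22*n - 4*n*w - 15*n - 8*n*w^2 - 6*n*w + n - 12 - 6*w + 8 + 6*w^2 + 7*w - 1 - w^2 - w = -8*n^3 + n^2*(16*w + 5) + n*(-8*w^2 - 10*w + 8) + 5*w^2 - 5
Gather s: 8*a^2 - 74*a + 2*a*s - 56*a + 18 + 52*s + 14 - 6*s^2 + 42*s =8*a^2 - 130*a - 6*s^2 + s*(2*a + 94) + 32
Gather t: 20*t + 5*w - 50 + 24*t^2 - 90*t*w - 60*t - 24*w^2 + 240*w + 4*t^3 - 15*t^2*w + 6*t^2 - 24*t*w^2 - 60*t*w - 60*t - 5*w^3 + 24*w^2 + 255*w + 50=4*t^3 + t^2*(30 - 15*w) + t*(-24*w^2 - 150*w - 100) - 5*w^3 + 500*w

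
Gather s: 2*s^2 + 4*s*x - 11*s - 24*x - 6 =2*s^2 + s*(4*x - 11) - 24*x - 6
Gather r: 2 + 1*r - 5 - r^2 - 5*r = -r^2 - 4*r - 3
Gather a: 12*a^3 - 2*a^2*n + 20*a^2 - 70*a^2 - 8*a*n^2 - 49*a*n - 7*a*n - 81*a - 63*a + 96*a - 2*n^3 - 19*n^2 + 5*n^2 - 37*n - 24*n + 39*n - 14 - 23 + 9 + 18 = 12*a^3 + a^2*(-2*n - 50) + a*(-8*n^2 - 56*n - 48) - 2*n^3 - 14*n^2 - 22*n - 10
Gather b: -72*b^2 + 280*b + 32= -72*b^2 + 280*b + 32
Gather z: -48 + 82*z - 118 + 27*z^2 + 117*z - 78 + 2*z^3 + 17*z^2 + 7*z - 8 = 2*z^3 + 44*z^2 + 206*z - 252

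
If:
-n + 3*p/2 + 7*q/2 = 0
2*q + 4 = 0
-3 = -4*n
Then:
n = 3/4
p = 31/6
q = -2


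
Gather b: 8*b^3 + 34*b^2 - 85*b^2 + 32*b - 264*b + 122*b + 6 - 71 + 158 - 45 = 8*b^3 - 51*b^2 - 110*b + 48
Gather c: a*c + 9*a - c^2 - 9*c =9*a - c^2 + c*(a - 9)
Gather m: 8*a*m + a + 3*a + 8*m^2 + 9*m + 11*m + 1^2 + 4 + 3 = 4*a + 8*m^2 + m*(8*a + 20) + 8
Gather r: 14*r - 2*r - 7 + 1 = 12*r - 6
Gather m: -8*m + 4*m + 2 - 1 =1 - 4*m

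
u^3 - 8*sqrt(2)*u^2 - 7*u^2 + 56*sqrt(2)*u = u*(u - 7)*(u - 8*sqrt(2))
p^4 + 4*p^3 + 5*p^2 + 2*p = p*(p + 1)^2*(p + 2)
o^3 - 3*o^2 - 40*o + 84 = (o - 7)*(o - 2)*(o + 6)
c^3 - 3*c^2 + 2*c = c*(c - 2)*(c - 1)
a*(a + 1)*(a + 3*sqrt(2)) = a^3 + a^2 + 3*sqrt(2)*a^2 + 3*sqrt(2)*a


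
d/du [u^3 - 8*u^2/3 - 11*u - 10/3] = 3*u^2 - 16*u/3 - 11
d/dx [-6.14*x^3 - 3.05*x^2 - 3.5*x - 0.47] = -18.42*x^2 - 6.1*x - 3.5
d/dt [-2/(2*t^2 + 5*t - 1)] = 2*(4*t + 5)/(2*t^2 + 5*t - 1)^2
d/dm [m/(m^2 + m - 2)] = (m^2 - m*(2*m + 1) + m - 2)/(m^2 + m - 2)^2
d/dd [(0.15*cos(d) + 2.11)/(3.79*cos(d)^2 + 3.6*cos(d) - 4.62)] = (0.5685*cos(d)^2 + 15.9938*cos(d) + 8.289)*sin(d)/(14.3641*cos(d)^4 + 27.288*cos(d)^3 - 22.0596*cos(d)^2 - 33.264*cos(d) + 21.3444)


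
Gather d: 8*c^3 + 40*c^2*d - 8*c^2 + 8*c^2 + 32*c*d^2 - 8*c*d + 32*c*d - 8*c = 8*c^3 + 32*c*d^2 - 8*c + d*(40*c^2 + 24*c)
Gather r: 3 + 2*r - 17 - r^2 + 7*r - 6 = -r^2 + 9*r - 20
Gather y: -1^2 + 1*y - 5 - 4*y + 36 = 30 - 3*y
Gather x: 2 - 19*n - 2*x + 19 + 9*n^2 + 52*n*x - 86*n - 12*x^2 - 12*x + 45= 9*n^2 - 105*n - 12*x^2 + x*(52*n - 14) + 66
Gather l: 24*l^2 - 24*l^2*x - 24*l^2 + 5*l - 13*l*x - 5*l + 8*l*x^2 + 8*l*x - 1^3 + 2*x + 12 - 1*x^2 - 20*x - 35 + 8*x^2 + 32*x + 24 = -24*l^2*x + l*(8*x^2 - 5*x) + 7*x^2 + 14*x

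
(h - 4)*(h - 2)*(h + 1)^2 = h^4 - 4*h^3 - 3*h^2 + 10*h + 8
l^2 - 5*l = l*(l - 5)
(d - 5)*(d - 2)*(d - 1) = d^3 - 8*d^2 + 17*d - 10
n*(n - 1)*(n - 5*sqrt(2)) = n^3 - 5*sqrt(2)*n^2 - n^2 + 5*sqrt(2)*n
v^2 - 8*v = v*(v - 8)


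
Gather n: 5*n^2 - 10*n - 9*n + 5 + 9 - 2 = 5*n^2 - 19*n + 12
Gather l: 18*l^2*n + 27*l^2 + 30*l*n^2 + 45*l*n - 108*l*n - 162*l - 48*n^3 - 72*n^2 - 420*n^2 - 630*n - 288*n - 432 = l^2*(18*n + 27) + l*(30*n^2 - 63*n - 162) - 48*n^3 - 492*n^2 - 918*n - 432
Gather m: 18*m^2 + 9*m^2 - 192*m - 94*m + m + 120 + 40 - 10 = 27*m^2 - 285*m + 150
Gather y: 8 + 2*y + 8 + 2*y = 4*y + 16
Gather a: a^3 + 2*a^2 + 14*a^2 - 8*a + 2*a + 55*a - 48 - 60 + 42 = a^3 + 16*a^2 + 49*a - 66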